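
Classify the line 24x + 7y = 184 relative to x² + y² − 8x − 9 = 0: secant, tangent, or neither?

d² = (24·4 + 7·0 − (184))²/625 = 7744/625; r² = 25.
Since d² < r², the line cuts the circle twice.

secant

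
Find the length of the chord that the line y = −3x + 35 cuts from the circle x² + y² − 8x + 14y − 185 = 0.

The distance from (4, −7) to the line is 30/√10, and r² = 250.
Half the chord is √(r² − d²) = √(160), so the full chord is 8√10.

8√10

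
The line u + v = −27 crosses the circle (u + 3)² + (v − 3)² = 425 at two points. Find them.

Express v = −u − 27 and substitute into the circle:
2u² + 66u + 484 = 0  ⟹  u² + 33u + 242 = 0
u = −11 or u = −22, giving (−11, −16) and (−22, −5).

(−22, −5) and (−11, −16)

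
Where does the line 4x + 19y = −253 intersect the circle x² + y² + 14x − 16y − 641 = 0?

From the line, y = (−253 − 4x)/19. Substituting:
377x² + 8294x − 90480 = 0  ⟹  x² + 22x − 240 = 0
x = 8 or x = −30, giving (8, −15) and (−30, −7).

(−30, −7) and (8, −15)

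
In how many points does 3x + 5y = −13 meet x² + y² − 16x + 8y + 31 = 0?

Substituting the line into the circle gives 34x² − 442x + 424 = 0.
Δ = 195364 − 57664 = 137700.
Two real roots: the line is a secant.

2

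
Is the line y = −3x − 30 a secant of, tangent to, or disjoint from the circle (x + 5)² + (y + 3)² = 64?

Substituting the line into the circle gives 10x² + 172x + 690 = 0.
Discriminant = (172)² − 4·10·(690) = 1984 > 0.
Two real roots: the line is a secant.

secant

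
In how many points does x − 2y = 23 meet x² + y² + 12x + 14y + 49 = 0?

Centre (−6, −7), r² = 36. Distance² from centre to line = (−15)²/5 = 45.
Since d² > r², the line lies outside the circle.

0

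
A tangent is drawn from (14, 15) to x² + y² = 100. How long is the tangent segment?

Centre (0, 0), r² = 100. |PO|² = (14)² + (15)² = 421.
Power of the point: PT² = |PO|² − r² = 321, so PT = √321.

√321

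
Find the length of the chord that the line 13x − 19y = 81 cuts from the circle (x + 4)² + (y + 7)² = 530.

2√530

Centre (−4, −7), r² = 530. Perpendicular distance d from centre to line = |0| / √530 = 0/√530.
Chord = 2√(r² − d²) = 2·√(530) = 2√530.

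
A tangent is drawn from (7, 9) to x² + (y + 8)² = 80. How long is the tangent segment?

Centre (0, −8), r² = 80. |PO|² = (7)² + (17)² = 338.
The tangent meets the radius at right angles, so tangent² = |PO|² − r² = 338 − 80 = 258.

√258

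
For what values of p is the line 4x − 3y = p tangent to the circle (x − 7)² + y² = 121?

For a tangent, require d(centre, line) = r = 11.
|4·7 − 3·0 − p| / √25 = 11
|p − (28)| = 11·5, so p = 83 or p = −27.

p = −27 or p = 83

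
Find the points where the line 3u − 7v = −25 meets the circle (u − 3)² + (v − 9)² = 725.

Substitute v = (25 + 3u)/7:
58u² − 522u − 33640 = 0  ⟹  u² − 9u − 580 = 0
u = 29 or u = −20, giving (29, 16) and (−20, −5).

(−20, −5) and (29, 16)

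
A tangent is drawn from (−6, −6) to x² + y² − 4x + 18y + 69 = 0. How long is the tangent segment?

√57

The centre is (2, −9) and r = 4. The square of the distance from P to the centre is 64 + 9 = 73.
The tangent meets the radius at right angles, so tangent² = |PO|² − r² = 73 − 16 = 57.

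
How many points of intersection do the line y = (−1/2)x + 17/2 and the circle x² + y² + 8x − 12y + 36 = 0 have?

0

Centre (−4, 6), r² = 16. Distance² from centre to line = (−9)²/5 = 81/5.
Since d² > r², the line lies outside the circle.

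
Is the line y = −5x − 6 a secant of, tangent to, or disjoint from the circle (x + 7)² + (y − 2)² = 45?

secant

Substituting the line into the circle gives 26x² + 94x + 68 = 0.
Discriminant = (94)² − 4·26·(68) = 1764 > 0.
Two real roots: the line is a secant.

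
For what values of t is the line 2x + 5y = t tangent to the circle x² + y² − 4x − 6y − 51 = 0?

The line touches the circle iff its distance from (2, 3) is 8:
|2·2 + 5·3 − t| / √29 = 8
|t − (19)| = 8√29.

t = 19 ± 8√29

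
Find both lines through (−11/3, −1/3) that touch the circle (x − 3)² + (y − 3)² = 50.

Write the tangent as mx − y + (−1/3 − m·(−11/3)) = 0 and set its distance from the centre to 5√2:
(20/3m − (10/3))² = 50(m² + 1)
m² + 8m + 7 = 0, so m = −7 or m = −1.
Through (−11/3, −1/3) these give 7x + y = −26 and x + y = −4.

7x + y = −26 and x + y = −4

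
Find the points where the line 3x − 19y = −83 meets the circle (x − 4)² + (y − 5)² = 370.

(−15, 2) and (23, 8)

From the line, y = (83 + 3x)/19. Substituting:
370x² − 2960x − 127650 = 0  ⟹  x² − 8x − 345 = 0
x = 23 or x = −15, giving (23, 8) and (−15, 2).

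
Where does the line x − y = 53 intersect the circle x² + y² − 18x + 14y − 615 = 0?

(22, −31) and (33, −20)

Express y = x − 53 and substitute into the circle:
2x² − 110x + 1452 = 0  ⟹  x² − 55x + 726 = 0
x = 33 or x = 22, giving (33, −20) and (22, −31).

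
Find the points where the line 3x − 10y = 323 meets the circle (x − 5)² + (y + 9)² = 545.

(1, −32) and (21, −26)

Express y = (−323 + 3x)/10 and substitute into the circle:
109x² − 2398x + 2289 = 0  ⟹  x² − 22x + 21 = 0
x = 21 or x = 1, giving (21, −26) and (1, −32).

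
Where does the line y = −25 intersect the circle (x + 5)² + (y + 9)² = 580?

Express y = −25 and substitute into the circle:
x² + 10x − 299 = 0
x = 13 or x = −23, giving (13, −25) and (−23, −25).

(−23, −25) and (13, −25)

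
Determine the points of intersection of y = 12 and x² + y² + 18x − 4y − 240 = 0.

(−24, 12) and (6, 12)

From the line, y = 12. Substituting:
x² + 18x − 144 = 0
x = 6 or x = −24, giving (6, 12) and (−24, 12).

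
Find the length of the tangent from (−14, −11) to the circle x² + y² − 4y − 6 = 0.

√355

Centre (0, 2), r² = 10. |PO|² = (−14)² + (−13)² = 365.
Power of the point: PT² = |PO|² − r² = 355, so PT = √355.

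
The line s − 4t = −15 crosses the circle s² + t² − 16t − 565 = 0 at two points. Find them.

(−23, −2) and (25, 10)

Express t = (15 + s)/4 and substitute into the circle:
17s² − 34s − 9775 = 0  ⟹  s² − 2s − 575 = 0
s = 25 or s = −23, giving (25, 10) and (−23, −2).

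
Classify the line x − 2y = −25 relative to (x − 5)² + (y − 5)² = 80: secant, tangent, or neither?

tangent

Substituting the line into the circle gives 5x² − 10x + 5 = 0.
Discriminant = (−10)² − 4·5·(5) = 0.
A repeated root: the line is tangent.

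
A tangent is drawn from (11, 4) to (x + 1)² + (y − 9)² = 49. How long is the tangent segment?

Centre (−1, 9), r² = 49. |PO|² = (12)² + (−5)² = 169.
By the tangent–radius right angle, tangent length = √(|PO|² − r²) = √120 = 2√30.

2√30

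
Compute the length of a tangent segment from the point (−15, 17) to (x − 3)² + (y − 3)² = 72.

8√7

With centre O = (3, 3), |OP|² = 520 and r² = 72.
By the tangent–radius right angle, tangent length = √(|PO|² − r²) = √448 = 8√7.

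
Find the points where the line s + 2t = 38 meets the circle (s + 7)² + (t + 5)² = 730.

Substitute t = (38 − s)/2:
5s² − 40s − 420 = 0  ⟹  s² − 8s − 84 = 0
s = 14 or s = −6, giving (14, 12) and (−6, 22).

(−6, 22) and (14, 12)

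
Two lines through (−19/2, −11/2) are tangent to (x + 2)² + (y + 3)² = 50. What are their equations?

7x − y = −61 and x + y = −15

Let a tangent through (−19/2, −11/2) have slope m. Its distance from (−2, −3) must equal 5√2:
(15/2m − (5/2))² = 50(m² + 1)
m² − 6m − 7 = 0, so m = 7 or m = −1.
Through (−19/2, −11/2) these give 7x − y = −61 and x + y = −15.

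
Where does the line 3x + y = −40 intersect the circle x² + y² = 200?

From the line, y = −3x − 40. Substituting:
10x² + 240x + 1400 = 0  ⟹  x² + 24x + 140 = 0
x = −10 or x = −14, giving (−10, −10) and (−14, 2).

(−14, 2) and (−10, −10)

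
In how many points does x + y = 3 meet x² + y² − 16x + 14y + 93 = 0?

2

Substituting the line into the circle gives 2x² − 36x + 144 = 0.
Δ = 1296 − 1152 = 144.
Two real roots: the line is a secant.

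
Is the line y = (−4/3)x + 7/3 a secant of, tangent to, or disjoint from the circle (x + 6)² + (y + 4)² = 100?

secant

Substituting the line into the circle gives 25x² − 44x − 215 = 0.
Δ = 1936 − (−21500) = 23436.
Two real roots: the line is a secant.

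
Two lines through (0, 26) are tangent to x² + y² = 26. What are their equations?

A line y − (26) = m(x − (0)) is tangent when its distance from (0, 0) is √26:
[m·(0) − (−26)]² = 26(m² + 1)
m² − 25 = 0, so m = 5 or m = −5.
With m = 5: 5x − y = −26. With m = −5: 5x + y = 26.

5x − y = −26 and 5x + y = 26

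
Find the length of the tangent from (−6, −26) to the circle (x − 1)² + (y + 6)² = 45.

2√101

With centre O = (1, −6), |OP|² = 449 and r² = 45.
By the tangent–radius right angle, tangent length = √(|PO|² − r²) = √404 = 2√101.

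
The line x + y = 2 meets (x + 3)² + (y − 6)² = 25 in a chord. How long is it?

The distance from (−3, 6) to the line is 1/√2, and r² = 25.
Half the chord is √(r² − d²) = √(49/2), so the full chord is 7√2.

7√2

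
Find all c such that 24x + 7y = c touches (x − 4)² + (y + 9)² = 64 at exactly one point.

Tangency holds when the distance from the centre (4, −9) to the line equals the radius 8:
|24·4 + 7·(−9) − c| / √625 = 8
|c − (33)| = 8·25, so c = 233 or c = −167.

c = −167 or c = 233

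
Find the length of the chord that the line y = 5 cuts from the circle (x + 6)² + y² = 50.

10

From the line, y = 5. Substituting:
x² + 12x + 11 = 0
x = −1 or x = −11, giving (−1, 5) and (−11, 5).
Chord length = distance between (−1, 5) and (−11, 5) = √100 = 10.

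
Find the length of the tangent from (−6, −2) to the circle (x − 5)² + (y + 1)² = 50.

With centre O = (5, −1), |OP|² = 122 and r² = 50.
Power of the point: PT² = |PO|² − r² = 72, so PT = 6√2.

6√2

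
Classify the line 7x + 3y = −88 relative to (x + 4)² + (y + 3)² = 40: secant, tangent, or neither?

Substituting the line into the circle gives 58x² + 1178x + 6025 = 0.
Δ = 1387684 − 1397800 = −10116.
No real roots: the line does not meet the circle.

neither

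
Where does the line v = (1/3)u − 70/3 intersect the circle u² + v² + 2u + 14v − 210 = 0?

(1, −23) and (7, −21)

Express v = (−70 + u)/3 and substitute into the circle:
10u² − 80u + 70 = 0  ⟹  u² − 8u + 7 = 0
u = 7 or u = 1, giving (7, −21) and (1, −23).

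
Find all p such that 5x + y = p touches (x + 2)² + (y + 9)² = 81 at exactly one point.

p = −19 ± 9√26

The line touches the circle iff its distance from (−2, −9) is 9:
|5·(−2) + 1·(−9) − p| / √26 = 9
|p − (−19)| = 9√26.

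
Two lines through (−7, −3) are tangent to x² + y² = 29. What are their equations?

5x − 2y = −29 and 2x + 5y = −29

Let a tangent through (−7, −3) have slope m. Its distance from (0, 0) must equal √29:
(7m − (3))² = 29(m² + 1)
10m² − 21m − 10 = 0, so m = 5/2 or m = −2/5.
With m = 5/2: 5x − 2y = −29. With m = −2/5: 2x + 5y = −29.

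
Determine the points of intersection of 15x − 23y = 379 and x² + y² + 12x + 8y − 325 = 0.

(−10, −23) and (13, −8)

Express y = (−379 + 15x)/23 and substitute into the circle:
754x² − 2262x − 98020 = 0  ⟹  x² − 3x − 130 = 0
x = 13 or x = −10, giving (13, −8) and (−10, −23).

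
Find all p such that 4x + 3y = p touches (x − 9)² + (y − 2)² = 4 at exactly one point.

p = 32 or p = 52

Tangency holds when the distance from the centre (9, 2) to the line equals the radius 2:
|4·9 + 3·2 − p| / √25 = 2
|p − (42)| = 2·5, so p = 52 or p = 32.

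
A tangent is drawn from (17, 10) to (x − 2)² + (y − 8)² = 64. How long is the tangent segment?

√165

The centre is (2, 8) and r = 8. The square of the distance from P to the centre is 225 + 4 = 229.
Power of the point: PT² = |PO|² − r² = 165, so PT = √165.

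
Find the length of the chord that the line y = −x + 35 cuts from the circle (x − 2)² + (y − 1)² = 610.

14√2

Centre (2, 1), r² = 610. Perpendicular distance d from centre to line = |−32| / √2 = 32/√2.
Half the chord is √(r² − d²) = √(98), so the full chord is 14√2.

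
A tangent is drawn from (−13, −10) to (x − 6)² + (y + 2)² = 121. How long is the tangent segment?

4√19

Centre (6, −2), r² = 121. |PO|² = (−19)² + (−8)² = 425.
By the tangent–radius right angle, tangent length = √(|PO|² − r²) = √304 = 4√19.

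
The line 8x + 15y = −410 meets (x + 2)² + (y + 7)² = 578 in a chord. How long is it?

The distance from (−2, −7) to the line is 289/√289, and r² = 578.
Chord = 2√(r² − d²) = 2·√(289) = 34.

34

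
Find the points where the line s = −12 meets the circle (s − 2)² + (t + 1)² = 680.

(−12, −23) and (−12, 21)

The line gives s = −12. Substituting into the circle:
t² + 2t − 483 = 0
t = 21 or t = −23, giving (−12, 21) and (−12, −23).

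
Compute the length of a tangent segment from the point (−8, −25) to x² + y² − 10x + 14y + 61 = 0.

With centre O = (5, −7), |OP|² = 493 and r² = 13.
By the tangent–radius right angle, tangent length = √(|PO|² − r²) = √480 = 4√30.

4√30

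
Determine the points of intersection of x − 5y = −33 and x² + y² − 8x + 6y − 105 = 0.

(−3, 6) and (7, 8)

From the line, y = (33 + x)/5. Substituting:
26x² − 104x − 546 = 0  ⟹  x² − 4x − 21 = 0
x = 7 or x = −3, giving (7, 8) and (−3, 6).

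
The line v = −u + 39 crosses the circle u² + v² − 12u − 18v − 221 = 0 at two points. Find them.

Express v = −u + 39 and substitute into the circle:
2u² − 72u + 598 = 0  ⟹  u² − 36u + 299 = 0
u = 23 or u = 13, giving (23, 16) and (13, 26).

(13, 26) and (23, 16)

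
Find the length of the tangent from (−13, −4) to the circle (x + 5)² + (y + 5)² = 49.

The centre is (−5, −5) and r = 7. The square of the distance from P to the centre is 64 + 1 = 65.
By the tangent–radius right angle, tangent length = √(|PO|² − r²) = √16 = 4.

4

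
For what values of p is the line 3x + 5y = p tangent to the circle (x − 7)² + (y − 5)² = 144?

Tangency holds when the distance from the centre (7, 5) to the line equals the radius 12:
|3·7 + 5·5 − p| / √34 = 12
|p − (46)| = 12√34.

p = 46 ± 12√34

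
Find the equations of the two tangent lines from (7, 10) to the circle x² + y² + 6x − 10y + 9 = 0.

Let a tangent through (7, 10) have slope m. Its distance from (−3, 5) must equal 5:
[m·(−10) − (−5)]² = 25(m² + 1)
3m² − 4m = 0, so m = 0 or m = 4/3.
Through (7, 10) these give y = 10 and 4x − 3y = −2.

y = 10 and 4x − 3y = −2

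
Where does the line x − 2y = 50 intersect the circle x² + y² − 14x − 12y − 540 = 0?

Substitute y = (−50 + x)/2:
5x² − 180x + 1540 = 0  ⟹  x² − 36x + 308 = 0
x = 22 or x = 14, giving (22, −14) and (14, −18).

(14, −18) and (22, −14)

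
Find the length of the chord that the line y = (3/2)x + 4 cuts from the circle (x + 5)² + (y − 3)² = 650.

14√13

Centre (−5, 3), r² = 650. Perpendicular distance d from centre to line = |−13| / √13 = 13/√13.
Half the chord is √(r² − d²) = √(637), so the full chord is 14√13.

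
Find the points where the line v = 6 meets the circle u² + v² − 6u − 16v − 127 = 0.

From the line, v = 6. Substituting:
u² − 6u − 187 = 0
u = 17 or u = −11, giving (17, 6) and (−11, 6).

(−11, 6) and (17, 6)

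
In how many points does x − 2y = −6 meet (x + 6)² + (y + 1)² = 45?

Substituting the line into the circle gives 5x² + 64x + 28 = 0.
Δ = 4096 − 560 = 3536.
Two real roots: the line is a secant.

2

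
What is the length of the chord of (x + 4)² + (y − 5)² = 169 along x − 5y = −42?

Express y = (42 + x)/5 and substitute into the circle:
26x² + 234x − 3536 = 0  ⟹  x² + 9x − 136 = 0
x = 8 or x = −17, giving (8, 10) and (−17, 5).
Chord length = distance between (8, 10) and (−17, 5) = √650 = 5√26.

5√26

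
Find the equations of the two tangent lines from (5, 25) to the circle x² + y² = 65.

8x + y = 65 and 7x − 4y = −65

Let a tangent through (5, 25) have slope m. Its distance from (0, 0) must equal √65:
[m·(−5) − (−25)]² = 65(m² + 1)
4m² + 25m − 56 = 0, so m = −8 or m = 7/4.
Through (5, 25) these give 8x + y = 65 and 7x − 4y = −65.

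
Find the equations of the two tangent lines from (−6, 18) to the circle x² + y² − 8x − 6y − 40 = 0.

Let a tangent through (−6, 18) have slope m. Its distance from (4, 3) must equal √65:
[m·(10) − (−15)]² = 65(m² + 1)
7m² + 60m + 32 = 0, so m = −4/7 or m = −8.
Through (−6, 18) these give 4x + 7y = 102 and 8x + y = −30.

4x + 7y = 102 and 8x + y = −30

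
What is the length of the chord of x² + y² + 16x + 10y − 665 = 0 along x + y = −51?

The distance from (−8, −5) to the line is 38/√2, and r² = 754.
Chord = 2√(r² − d²) = 2·√(32) = 8√2.

8√2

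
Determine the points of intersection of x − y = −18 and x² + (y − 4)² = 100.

(−8, 10) and (−6, 12)

From the line, y = x + 18. Substituting:
2x² + 28x + 96 = 0  ⟹  x² + 14x + 48 = 0
x = −6 or x = −8, giving (−6, 12) and (−8, 10).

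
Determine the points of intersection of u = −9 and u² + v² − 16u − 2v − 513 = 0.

The line gives u = −9. Substituting into the circle:
v² − 2v − 288 = 0
v = 18 or v = −16, giving (−9, 18) and (−9, −16).

(−9, −16) and (−9, 18)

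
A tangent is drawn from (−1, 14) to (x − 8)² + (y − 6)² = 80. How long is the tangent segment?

Centre (8, 6), r² = 80. |PO|² = (−9)² + (8)² = 145.
The tangent meets the radius at right angles, so tangent² = |PO|² − r² = 145 − 80 = 65.

√65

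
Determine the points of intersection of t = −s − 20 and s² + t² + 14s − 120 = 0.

Express t = −s − 20 and substitute into the circle:
2s² + 54s + 280 = 0  ⟹  s² + 27s + 140 = 0
s = −7 or s = −20, giving (−7, −13) and (−20, 0).

(−20, 0) and (−7, −13)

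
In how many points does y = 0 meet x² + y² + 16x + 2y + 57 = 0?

2

Substituting the line into the circle gives x² + 16x + 57 = 0.
Δ = 256 − 228 = 28.
Two real roots: the line is a secant.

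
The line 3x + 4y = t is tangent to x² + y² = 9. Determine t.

t = −15 or t = 15

The line touches the circle iff its distance from (0, 0) is 3:
|3·0 + 4·0 − t| / √25 = 3
|t| = 3·5, so t = 15 or t = −15.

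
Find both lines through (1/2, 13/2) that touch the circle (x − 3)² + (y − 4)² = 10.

x − 3y = −19 and 3x − y = −5

Write the tangent as mx − y + (13/2 − m·(1/2)) = 0 and set its distance from the centre to √10:
(5/2m − (−5/2))² = 10(m² + 1)
3m² − 10m + 3 = 0, so m = 1/3 or m = 3.
With m = 1/3: x − 3y = −19. With m = 3: 3x − y = −5.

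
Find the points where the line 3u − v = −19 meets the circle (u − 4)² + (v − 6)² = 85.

(−5, 4) and (−2, 13)

Express v = 3u + 19 and substitute into the circle:
10u² + 70u + 100 = 0  ⟹  u² + 7u + 10 = 0
u = −2 or u = −5, giving (−2, 13) and (−5, 4).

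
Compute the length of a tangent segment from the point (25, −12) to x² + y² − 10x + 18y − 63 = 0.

4√15

Centre (5, −9), r² = 169. |PO|² = (20)² + (−3)² = 409.
The tangent meets the radius at right angles, so tangent² = |PO|² − r² = 409 − 169 = 240.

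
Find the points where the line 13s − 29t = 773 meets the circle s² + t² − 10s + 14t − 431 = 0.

(−3, −28) and (26, −15)

Substitute t = (−773 + 13s)/29:
1010s² − 23230s − 78780 = 0  ⟹  s² − 23s − 78 = 0
s = 26 or s = −3, giving (26, −15) and (−3, −28).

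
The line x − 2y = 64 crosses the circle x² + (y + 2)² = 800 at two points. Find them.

From the line, y = (−64 + x)/2. Substituting:
5x² − 120x + 400 = 0  ⟹  x² − 24x + 80 = 0
x = 20 or x = 4, giving (20, −22) and (4, −30).

(4, −30) and (20, −22)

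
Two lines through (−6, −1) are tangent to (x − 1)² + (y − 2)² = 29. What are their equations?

5x − 2y = −28 and 2x + 5y = −17

A line y − (−1) = m(x − (−6)) is tangent when its distance from (1, 2) is √29:
(7m − (3))² = 29(m² + 1)
10m² − 21m − 10 = 0, so m = 5/2 or m = −2/5.
Through (−6, −1) these give 5x − 2y = −28 and 2x + 5y = −17.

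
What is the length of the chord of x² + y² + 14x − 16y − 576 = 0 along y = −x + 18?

The distance from (−7, 8) to the line is 17/√2, and r² = 689.
Half the chord is √(r² − d²) = √(1089/2), so the full chord is 33√2.

33√2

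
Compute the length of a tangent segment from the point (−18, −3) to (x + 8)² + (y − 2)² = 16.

With centre O = (−8, 2), |OP|² = 125 and r² = 16.
By the tangent–radius right angle, tangent length = √(|PO|² − r²) = √109.

√109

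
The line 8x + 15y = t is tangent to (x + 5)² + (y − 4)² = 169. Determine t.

The line touches the circle iff its distance from (−5, 4) is 13:
|8·(−5) + 15·4 − t| / √289 = 13
|t − (20)| = 13·17, so t = 241 or t = −201.

t = −201 or t = 241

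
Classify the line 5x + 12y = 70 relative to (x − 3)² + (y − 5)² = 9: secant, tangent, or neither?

secant

Substituting the line into the circle gives 169x² − 964x + 100 = 0.
Discriminant = (−964)² − 4·169·(100) = 861696 > 0.
Two real roots: the line is a secant.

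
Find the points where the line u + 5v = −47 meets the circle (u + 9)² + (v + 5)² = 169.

(−22, −5) and (3, −10)

Substitute v = (−47 − u)/5:
26u² + 494u − 1716 = 0  ⟹  u² + 19u − 66 = 0
u = 3 or u = −22, giving (3, −10) and (−22, −5).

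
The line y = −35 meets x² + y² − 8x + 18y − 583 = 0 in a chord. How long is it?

4

Substitute y = −35:
x² − 8x + 12 = 0
x = 6 or x = 2, giving (6, −35) and (2, −35).
|(6, −35) − (2, −35)| = √((4)² + (0)²) = 4.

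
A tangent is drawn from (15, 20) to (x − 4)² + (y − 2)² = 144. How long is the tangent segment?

√301

With centre O = (4, 2), |OP|² = 445 and r² = 144.
The tangent meets the radius at right angles, so tangent² = |PO|² − r² = 445 − 144 = 301.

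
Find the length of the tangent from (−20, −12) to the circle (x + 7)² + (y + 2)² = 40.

Centre (−7, −2), r² = 40. |PO|² = (−13)² + (−10)² = 269.
The tangent meets the radius at right angles, so tangent² = |PO|² − r² = 269 − 40 = 229.

√229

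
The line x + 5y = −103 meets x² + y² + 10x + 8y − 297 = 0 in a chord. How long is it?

The distance from (−5, −4) to the line is 78/√26, and r² = 338.
Chord = 2√(r² − d²) = 2·√(104) = 4√26.

4√26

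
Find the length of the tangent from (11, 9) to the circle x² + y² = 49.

3√17

Centre (0, 0), r² = 49. |PO|² = (11)² + (9)² = 202.
By the tangent–radius right angle, tangent length = √(|PO|² − r²) = √153 = 3√17.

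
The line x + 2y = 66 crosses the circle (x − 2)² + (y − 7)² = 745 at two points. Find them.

Express y = (66 − x)/2 and substitute into the circle:
5x² − 120x − 260 = 0  ⟹  x² − 24x − 52 = 0
x = 26 or x = −2, giving (26, 20) and (−2, 34).

(−2, 34) and (26, 20)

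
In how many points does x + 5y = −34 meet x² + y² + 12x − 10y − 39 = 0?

0

Substituting the line into the circle gives 26x² + 418x + 1881 = 0.
Discriminant = (418)² − 4·26·(1881) = −20900 < 0.
No real roots: the line does not meet the circle.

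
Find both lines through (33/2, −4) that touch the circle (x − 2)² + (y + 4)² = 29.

2x − 5y = 53 and 2x + 5y = 13

A line y − (−4) = m(x − (33/2)) is tangent when its distance from (2, −4) is √29:
[m·(−29/2) − (0)]² = 29(m² + 1)
25m² − 4 = 0, so m = 2/5 or m = −2/5.
With m = 2/5: 2x − 5y = 53. With m = −2/5: 2x + 5y = 13.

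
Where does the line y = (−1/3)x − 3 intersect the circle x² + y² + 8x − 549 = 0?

Express y = (−9 − x)/3 and substitute into the circle:
10x² + 90x − 4860 = 0  ⟹  x² + 9x − 486 = 0
x = 18 or x = −27, giving (18, −9) and (−27, 6).

(−27, 6) and (18, −9)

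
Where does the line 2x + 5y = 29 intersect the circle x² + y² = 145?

Express y = (29 − 2x)/5 and substitute into the circle:
29x² − 116x − 2784 = 0  ⟹  x² − 4x − 96 = 0
x = 12 or x = −8, giving (12, 1) and (−8, 9).

(−8, 9) and (12, 1)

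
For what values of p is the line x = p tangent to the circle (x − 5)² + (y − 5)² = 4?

For a tangent, require d(centre, line) = r = 2.
|1·5 + 0·5 − p| / √1 = 2
|p − (5)| = 2, so p = 7 or p = 3.

p = 3 or p = 7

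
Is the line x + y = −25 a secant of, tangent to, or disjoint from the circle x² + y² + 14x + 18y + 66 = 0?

d² = (1·(−7) + 1·(−9) − (−25))²/2 = 81/2; r² = 64.
Since d² < r², the line cuts the circle twice.

secant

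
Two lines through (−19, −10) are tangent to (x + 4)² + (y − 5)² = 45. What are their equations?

2x − y = −28 and x − 2y = 1

A line y − (−10) = m(x − (−19)) is tangent when its distance from (−4, 5) is 3√5:
(15m − (15))² = 45(m² + 1)
2m² − 5m + 2 = 0, so m = 2 or m = 1/2.
Through (−19, −10) these give 2x − y = −28 and x − 2y = 1.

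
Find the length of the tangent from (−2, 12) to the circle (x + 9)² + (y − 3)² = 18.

With centre O = (−9, 3), |OP|² = 130 and r² = 18.
By the tangent–radius right angle, tangent length = √(|PO|² − r²) = √112 = 4√7.

4√7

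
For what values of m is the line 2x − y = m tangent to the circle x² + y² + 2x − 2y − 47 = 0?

m = −3 ± 7√5

Tangency holds when the distance from the centre (−1, 1) to the line equals the radius 7:
|2·(−1) − 1·1 − m| / √5 = 7
|m − (−3)| = 7√5.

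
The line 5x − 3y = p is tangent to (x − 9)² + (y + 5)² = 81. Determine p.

Tangency holds when the distance from the centre (9, −5) to the line equals the radius 9:
|5·9 − 3·(−5) − p| / √34 = 9
|p − (60)| = 9√34.

p = 60 ± 9√34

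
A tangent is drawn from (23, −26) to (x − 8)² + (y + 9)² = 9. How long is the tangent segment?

√505

With centre O = (8, −9), |OP|² = 514 and r² = 9.
Power of the point: PT² = |PO|² − r² = 505, so PT = √505.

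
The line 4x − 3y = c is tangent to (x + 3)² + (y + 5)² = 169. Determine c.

The line touches the circle iff its distance from (−3, −5) is 13:
|4·(−3) − 3·(−5) − c| / √25 = 13
|c − (3)| = 13·5, so c = 68 or c = −62.

c = −62 or c = 68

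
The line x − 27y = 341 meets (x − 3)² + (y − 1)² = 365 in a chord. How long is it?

Centre (3, 1), r² = 365. Perpendicular distance d from centre to line = |−365| / √730 = 365/√730.
Chord = 2√(r² − d²) = 2·√(365/2) = √730.

√730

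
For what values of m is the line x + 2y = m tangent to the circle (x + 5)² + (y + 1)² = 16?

m = −7 ± 4√5

Tangency holds when the distance from the centre (−5, −1) to the line equals the radius 4:
|1·(−5) + 2·(−1) − m| / √5 = 4
|m − (−7)| = 4√5.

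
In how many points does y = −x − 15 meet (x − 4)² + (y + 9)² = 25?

Substituting the line into the circle gives 2x² + 4x + 27 = 0.
Discriminant = (4)² − 4·2·(27) = −200 < 0.
No real roots: the line does not meet the circle.

0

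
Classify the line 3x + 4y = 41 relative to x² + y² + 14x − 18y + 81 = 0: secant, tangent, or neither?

secant

Substituting the line into the circle gives 25x² + 194x + 25 = 0.
Discriminant = (194)² − 4·25·(25) = 35136 > 0.
Two real roots: the line is a secant.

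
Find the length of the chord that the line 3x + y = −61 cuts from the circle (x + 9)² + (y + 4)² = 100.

Centre (−9, −4), r² = 100. Perpendicular distance d from centre to line = |30| / √10 = 30/√10.
Half the chord is √(r² − d²) = √(10), so the full chord is 2√10.

2√10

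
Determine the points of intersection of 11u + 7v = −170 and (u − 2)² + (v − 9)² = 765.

(−25, 15) and (−4, −18)

From the line, v = (−170 − 11u)/7. Substituting:
170u² + 4930u + 17000 = 0  ⟹  u² + 29u + 100 = 0
u = −4 or u = −25, giving (−4, −18) and (−25, 15).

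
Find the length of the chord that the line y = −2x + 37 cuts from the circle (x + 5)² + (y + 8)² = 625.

The distance from (−5, −8) to the line is 55/√5, and r² = 625.
Half the chord is √(r² − d²) = √(20), so the full chord is 4√5.

4√5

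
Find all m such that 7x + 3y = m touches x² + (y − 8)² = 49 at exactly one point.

m = 24 ± 7√58

The line touches the circle iff its distance from (0, 8) is 7:
|7·0 + 3·8 − m| / √58 = 7
|m − (24)| = 7√58.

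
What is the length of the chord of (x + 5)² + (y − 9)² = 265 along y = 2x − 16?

Substitute y = 2x − 16:
5x² − 90x + 385 = 0  ⟹  x² − 18x + 77 = 0
x = 11 or x = 7, giving (11, 6) and (7, −2).
|(11, 6) − (7, −2)| = √((4)² + (8)²) = 4√5.

4√5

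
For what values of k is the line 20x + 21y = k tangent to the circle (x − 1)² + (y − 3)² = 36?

For a tangent, require d(centre, line) = r = 6.
|20·1 + 21·3 − k| / √841 = 6
|k − (83)| = 6·29, so k = 257 or k = −91.

k = −91 or k = 257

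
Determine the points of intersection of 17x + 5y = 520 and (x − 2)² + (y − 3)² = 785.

Substitute y = (520 − 17x)/5:
314x² − 17270x + 235500 = 0  ⟹  x² − 55x + 750 = 0
x = 30 or x = 25, giving (30, 2) and (25, 19).

(25, 19) and (30, 2)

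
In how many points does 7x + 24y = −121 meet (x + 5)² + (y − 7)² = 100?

0

Substituting the line into the circle gives 625x² + 9806x + 40321 = 0.
Δ = 96157636 − 100802500 = −4644864.
No real roots: the line does not meet the circle.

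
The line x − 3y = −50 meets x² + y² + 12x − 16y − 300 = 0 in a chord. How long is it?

12√10

Substitute y = (50 + x)/3:
10x² + 160x − 2600 = 0  ⟹  x² + 16x − 260 = 0
x = 10 or x = −26, giving (10, 20) and (−26, 8).
|(10, 20) − (−26, 8)| = √((36)² + (12)²) = 12√10.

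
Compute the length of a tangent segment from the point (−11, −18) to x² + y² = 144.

Centre (0, 0), r² = 144. |PO|² = (−11)² + (−18)² = 445.
Power of the point: PT² = |PO|² − r² = 301, so PT = √301.

√301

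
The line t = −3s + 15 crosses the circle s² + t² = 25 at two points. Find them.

(4, 3) and (5, 0)

Express t = −3s + 15 and substitute into the circle:
10s² − 90s + 200 = 0  ⟹  s² − 9s + 20 = 0
s = 5 or s = 4, giving (5, 0) and (4, 3).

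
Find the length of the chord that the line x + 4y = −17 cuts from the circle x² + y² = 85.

Centre (0, 0), r² = 85. Perpendicular distance d from centre to line = |17| / √17 = 17/√17.
Chord = 2√(r² − d²) = 2·√(68) = 4√17.

4√17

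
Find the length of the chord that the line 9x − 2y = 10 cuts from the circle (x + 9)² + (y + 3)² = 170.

The distance from (−9, −3) to the line is 85/√85, and r² = 170.
Chord = 2√(r² − d²) = 2·√(85) = 2√85.

2√85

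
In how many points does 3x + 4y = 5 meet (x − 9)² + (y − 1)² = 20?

d² = (3·9 + 4·1 − (5))²/25 = 676/25; r² = 20.
Since d² > r², the line lies outside the circle.

0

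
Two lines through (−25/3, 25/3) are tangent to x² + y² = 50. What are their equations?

A line y − (25/3) = m(x − (−25/3)) is tangent when its distance from (0, 0) is 5√2:
[m·(25/3) − (−25/3)]² = 50(m² + 1)
7m² + 50m + 7 = 0, so m = −7 or m = −1/7.
With m = −7: 7x + y = −50. With m = −1/7: x + 7y = 50.

7x + y = −50 and x + 7y = 50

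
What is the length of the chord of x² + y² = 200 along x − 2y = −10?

12√5

Centre (0, 0), r² = 200. Perpendicular distance d from centre to line = |10| / √5 = 10/√5.
Half the chord is √(r² − d²) = √(180), so the full chord is 12√5.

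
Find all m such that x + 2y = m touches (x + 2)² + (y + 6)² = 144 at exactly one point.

The line touches the circle iff its distance from (−2, −6) is 12:
|1·(−2) + 2·(−6) − m| / √5 = 12
|m − (−14)| = 12√5.

m = −14 ± 12√5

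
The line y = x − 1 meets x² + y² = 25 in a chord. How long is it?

7√2

Substitute y = x − 1:
2x² − 2x − 24 = 0  ⟹  x² − x − 12 = 0
x = 4 or x = −3, giving (4, 3) and (−3, −4).
Chord length = distance between (4, 3) and (−3, −4) = √98 = 7√2.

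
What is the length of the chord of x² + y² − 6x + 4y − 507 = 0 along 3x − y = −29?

12√10

Substitute y = 3x + 29:
10x² + 180x + 450 = 0  ⟹  x² + 18x + 45 = 0
x = −3 or x = −15, giving (−3, 20) and (−15, −16).
Chord length = distance between (−3, 20) and (−15, −16) = √1440 = 12√10.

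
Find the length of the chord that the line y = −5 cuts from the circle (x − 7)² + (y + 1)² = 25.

6

The distance from (7, −1) to the line is 4, and r² = 25.
Chord = 2√(r² − d²) = 2·√(9) = 6.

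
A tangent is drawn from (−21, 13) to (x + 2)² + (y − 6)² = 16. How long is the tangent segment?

√394

The centre is (−2, 6) and r = 4. The square of the distance from P to the centre is 361 + 49 = 410.
The tangent meets the radius at right angles, so tangent² = |PO|² − r² = 410 − 16 = 394.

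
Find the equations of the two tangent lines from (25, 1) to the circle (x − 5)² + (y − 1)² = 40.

Let a tangent through (25, 1) have slope m. Its distance from (5, 1) must equal 2√10:
[m·(−20) − (0)]² = 40(m² + 1)
9m² − 1 = 0, so m = −1/3 or m = 1/3.
With m = −1/3: x + 3y = 28. With m = 1/3: x − 3y = 22.

x + 3y = 28 and x − 3y = 22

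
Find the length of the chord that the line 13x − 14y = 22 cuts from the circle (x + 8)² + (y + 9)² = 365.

2√365

Centre (−8, −9), r² = 365. Perpendicular distance d from centre to line = |0| / √365 = 0/√365.
Half the chord is √(r² − d²) = √(365), so the full chord is 2√365.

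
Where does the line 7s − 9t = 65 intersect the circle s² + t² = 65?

Substitute t = (−65 + 7s)/9:
130s² − 910s − 1040 = 0  ⟹  s² − 7s − 8 = 0
s = 8 or s = −1, giving (8, −1) and (−1, −8).

(−1, −8) and (8, −1)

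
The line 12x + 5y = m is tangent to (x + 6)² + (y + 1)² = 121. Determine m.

m = −220 or m = 66

The line touches the circle iff its distance from (−6, −1) is 11:
|12·(−6) + 5·(−1) − m| / √169 = 11
|m − (−77)| = 11·13, so m = 66 or m = −220.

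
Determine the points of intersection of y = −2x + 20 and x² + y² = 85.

From the line, y = −2x + 20. Substituting:
5x² − 80x + 315 = 0  ⟹  x² − 16x + 63 = 0
x = 9 or x = 7, giving (9, 2) and (7, 6).

(7, 6) and (9, 2)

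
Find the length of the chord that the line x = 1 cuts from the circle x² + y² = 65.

16

The line gives x = 1. Substituting into the circle:
y² − 64 = 0
y = 8 or y = −8, giving (1, 8) and (1, −8).
|(1, 8) − (1, −8)| = √((0)² + (16)²) = 16.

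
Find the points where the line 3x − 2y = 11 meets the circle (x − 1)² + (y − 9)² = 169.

(1, −4) and (13, 14)

Substitute y = (−11 + 3x)/2:
13x² − 182x + 169 = 0  ⟹  x² − 14x + 13 = 0
x = 13 or x = 1, giving (13, 14) and (1, −4).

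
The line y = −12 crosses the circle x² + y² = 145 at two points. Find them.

Express y = −12 and substitute into the circle:
x² − 1 = 0
x = 1 or x = −1, giving (1, −12) and (−1, −12).

(−1, −12) and (1, −12)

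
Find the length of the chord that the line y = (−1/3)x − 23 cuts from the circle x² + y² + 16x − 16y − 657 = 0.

Substitute y = (−69 − x)/3:
10x² + 330x + 2160 = 0  ⟹  x² + 33x + 216 = 0
x = −9 or x = −24, giving (−9, −20) and (−24, −15).
Chord length = distance between (−9, −20) and (−24, −15) = √250 = 5√10.

5√10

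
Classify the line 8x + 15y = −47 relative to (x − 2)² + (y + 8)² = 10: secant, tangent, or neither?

neither

d² = (8·2 + 15·(−8) − (−47))²/289 = 3249/289; r² = 10.
Since d² > r², the line lies outside the circle.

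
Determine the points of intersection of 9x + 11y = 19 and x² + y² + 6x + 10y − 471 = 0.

From the line, y = (19 − 9x)/11. Substituting:
202x² − 606x − 54540 = 0  ⟹  x² − 3x − 270 = 0
x = 18 or x = −15, giving (18, −13) and (−15, 14).

(−15, 14) and (18, −13)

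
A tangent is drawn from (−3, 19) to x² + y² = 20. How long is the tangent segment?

5√14

With centre O = (0, 0), |OP|² = 370 and r² = 20.
By the tangent–radius right angle, tangent length = √(|PO|² − r²) = √350 = 5√14.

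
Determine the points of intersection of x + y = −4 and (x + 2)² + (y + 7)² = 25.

Substitute y = −x − 4:
2x² − 2x − 12 = 0  ⟹  x² − x − 6 = 0
x = 3 or x = −2, giving (3, −7) and (−2, −2).

(−2, −2) and (3, −7)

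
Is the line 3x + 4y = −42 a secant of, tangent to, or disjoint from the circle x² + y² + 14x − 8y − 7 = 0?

Substituting the line into the circle gives 25x² + 572x + 2996 = 0.
Δ = 327184 − 299600 = 27584.
Two real roots: the line is a secant.

secant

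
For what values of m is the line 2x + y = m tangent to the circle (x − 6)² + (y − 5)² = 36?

m = 17 ± 6√5

For a tangent, require d(centre, line) = r = 6.
|2·6 + 1·5 − m| / √5 = 6
|m − (17)| = 6√5.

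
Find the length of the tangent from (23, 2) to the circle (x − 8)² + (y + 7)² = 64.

11√2

With centre O = (8, −7), |OP|² = 306 and r² = 64.
Power of the point: PT² = |PO|² − r² = 242, so PT = 11√2.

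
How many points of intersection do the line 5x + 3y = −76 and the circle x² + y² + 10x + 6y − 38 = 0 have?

2

d² = (5·(−5) + 3·(−3) − (−76))²/34 = 882/17; r² = 72.
Since d² < r², the line cuts the circle twice.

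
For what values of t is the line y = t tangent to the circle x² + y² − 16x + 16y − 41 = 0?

t = −21 or t = 5

The line touches the circle iff its distance from (8, −8) is 13:
|0·8 + 1·(−8) − t| / √1 = 13
|t − (−8)| = 13, so t = 5 or t = −21.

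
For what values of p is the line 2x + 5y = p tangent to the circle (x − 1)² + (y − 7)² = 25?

Tangency holds when the distance from the centre (1, 7) to the line equals the radius 5:
|2·1 + 5·7 − p| / √29 = 5
|p − (37)| = 5√29.

p = 37 ± 5√29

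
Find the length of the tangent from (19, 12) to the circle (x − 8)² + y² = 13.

6√7

Centre (8, 0), r² = 13. |PO|² = (11)² + (12)² = 265.
The tangent meets the radius at right angles, so tangent² = |PO|² − r² = 265 − 13 = 252.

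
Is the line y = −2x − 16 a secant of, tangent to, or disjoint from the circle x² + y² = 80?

secant

Substituting the line into the circle gives 5x² + 64x + 176 = 0.
Discriminant = (64)² − 4·5·(176) = 576 > 0.
Two real roots: the line is a secant.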